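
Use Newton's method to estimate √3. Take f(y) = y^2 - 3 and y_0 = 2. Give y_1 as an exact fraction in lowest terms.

7/4

f'(y) = 2y.
f(2) = 1, f'(2) = 4, so y_1 = 2 - 1/4 = 7/4.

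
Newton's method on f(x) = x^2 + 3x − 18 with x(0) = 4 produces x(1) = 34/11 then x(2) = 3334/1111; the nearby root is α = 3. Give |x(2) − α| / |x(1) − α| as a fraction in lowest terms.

x(1) − α = 34/11 − 3 = 1/11, so |x(1) − α| = 1/11.
x(2) − α = 3334/1111 − 3 = 1/1111, so |x(2) − α| = 1/1111.
Ratio = (1/1111) / (1/11) = 1/101.

1/101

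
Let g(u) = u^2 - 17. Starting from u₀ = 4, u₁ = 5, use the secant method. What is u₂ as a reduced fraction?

g(4) = -1, g(5) = 8. u₂ = 5 - 8·(5 - 4)/(8 - (-1)) = 37/9.

37/9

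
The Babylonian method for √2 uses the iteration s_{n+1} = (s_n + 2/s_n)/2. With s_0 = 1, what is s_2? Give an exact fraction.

17/12

s_1 = (1 + 2/1)/2 = 3/2.
s_2 = (3/2 + 2/(3/2))/2 = 17/12.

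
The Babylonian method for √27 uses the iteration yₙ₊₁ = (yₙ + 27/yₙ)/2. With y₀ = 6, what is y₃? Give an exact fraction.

56451/10864

y₁ = (6 + 27/6)/2 = 21/4.
y₂ = (21/4 + 27/(21/4))/2 = 291/56.
y₃ = (291/56 + 27/(291/56))/2 = 56451/10864.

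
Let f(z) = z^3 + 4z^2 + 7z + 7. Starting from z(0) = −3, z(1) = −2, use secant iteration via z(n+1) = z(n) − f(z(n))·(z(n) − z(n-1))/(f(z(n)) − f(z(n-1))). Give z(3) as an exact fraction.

f(−3) = −5, f(−2) = 1. z(2) = (−2) − 1·((−2) − (−3))/(1 − (−5)) = −13/6.
f(−2) = 1, f(−13/6) = 95/216. z(3) = (−13/6) − (95/216)·((−13/6) − (−2))/((95/216) − 1) = −278/121.

−278/121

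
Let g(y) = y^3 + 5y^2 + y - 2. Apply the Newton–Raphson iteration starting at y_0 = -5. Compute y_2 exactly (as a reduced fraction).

g'(y) = 3y^2 + 10y + 1.
g(-5) = -7, g'(-5) = 26, so y_1 = (-5) - (-7)/26 = -123/26.
g(-123/26) = -12397/17576, g'(-123/26) = 14083/676, so y_2 = (-123/26) - (-12397/17576)/(14083/676) = -859906/183079.

-859906/183079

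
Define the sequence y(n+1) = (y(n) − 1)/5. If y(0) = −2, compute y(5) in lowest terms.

−783/3125

y(1) = ((−2) − 1)/5 = −3/5.
y(2) = ((−3/5) − 1)/5 = −8/25.
y(3) = ((−8/25) − 1)/5 = −33/125.
y(4) = ((−33/125) − 1)/5 = −158/625.
y(5) = ((−158/625) − 1)/5 = −783/3125.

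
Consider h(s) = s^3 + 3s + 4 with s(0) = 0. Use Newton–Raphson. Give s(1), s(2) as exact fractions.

s(1) = −4/3, s(2) = −236/225

h'(s) = 3s^2 + 3.
h(0) = 4, h'(0) = 3, so s(1) = 0 − 4/3 = −4/3.
h(−4/3) = −64/27, h'(−4/3) = 25/3, so s(2) = (−4/3) − (−64/27)/(25/3) = −236/225.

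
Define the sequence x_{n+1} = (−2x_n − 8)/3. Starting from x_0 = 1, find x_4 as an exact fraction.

−88/81

x_1 = (−2·1 − 8)/3 = −10/3.
x_2 = (−2·(−10/3) − 8)/3 = −4/9.
x_3 = (−2·(−4/9) − 8)/3 = −64/27.
x_4 = (−2·(−64/27) − 8)/3 = −88/81.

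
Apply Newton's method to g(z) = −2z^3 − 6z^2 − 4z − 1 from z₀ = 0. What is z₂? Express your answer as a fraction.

g'(z) = −6z^2 − 12z − 4.
g(0) = −1, g'(0) = −4, so z₁ = 0 − (−1)/(−4) = −1/4.
g(−1/4) = −11/32, g'(−1/4) = −11/8, so z₂ = (−1/4) − (−11/32)/(−11/8) = −1/2.

−1/2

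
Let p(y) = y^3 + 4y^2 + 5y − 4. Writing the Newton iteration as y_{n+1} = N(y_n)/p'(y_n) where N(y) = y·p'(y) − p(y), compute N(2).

36

p'(y) = 3y^2 + 8y + 5.
N(y) = y·p'(y) − p(y) = y·(3y^2 + 8y + 5) − (y^3 + 4y^2 + 5y − 4) = 2y^3 + 4y^2 + 4.
N(2) = 36.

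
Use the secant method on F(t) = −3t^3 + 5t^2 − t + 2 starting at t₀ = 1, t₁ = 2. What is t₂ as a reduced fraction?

10/7

F(1) = 3, F(2) = −4. t₂ = 2 − (−4)·(2 − 1)/((−4) − 3) = 10/7.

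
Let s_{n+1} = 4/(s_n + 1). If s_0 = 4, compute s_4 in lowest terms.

s_1 = 4/(4 + 1) = 4/5.
s_2 = 4/(4/5 + 1) = 20/9.
s_3 = 4/(20/9 + 1) = 36/29.
s_4 = 4/(36/29 + 1) = 116/65.

116/65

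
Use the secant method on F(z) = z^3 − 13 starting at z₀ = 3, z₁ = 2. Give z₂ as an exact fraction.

F(3) = 14, F(2) = −5. z₂ = 2 − (−5)·(2 − 3)/((−5) − 14) = 43/19.

43/19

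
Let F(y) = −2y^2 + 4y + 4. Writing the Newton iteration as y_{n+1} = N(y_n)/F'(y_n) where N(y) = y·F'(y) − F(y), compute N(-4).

−36

F'(y) = −4y + 4.
N(y) = y·F'(y) − F(y) = y·(−4y + 4) − (−2y^2 + 4y + 4) = −2y^2 − 4.
N(-4) = −36.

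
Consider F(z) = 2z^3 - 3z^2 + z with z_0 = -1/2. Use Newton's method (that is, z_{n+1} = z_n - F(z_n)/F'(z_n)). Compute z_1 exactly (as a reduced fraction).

F'(z) = 6z^2 - 6z + 1.
F(-1/2) = -3/2, F'(-1/2) = 11/2, so z_1 = (-1/2) - (-3/2)/(11/2) = -5/22.

-5/22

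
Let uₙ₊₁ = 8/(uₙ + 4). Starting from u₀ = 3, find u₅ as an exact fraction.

u₁ = 8/(3 + 4) = 8/7.
u₂ = 8/(8/7 + 4) = 14/9.
u₃ = 8/(14/9 + 4) = 36/25.
u₄ = 8/(36/25 + 4) = 25/17.
u₅ = 8/(25/17 + 4) = 136/93.

136/93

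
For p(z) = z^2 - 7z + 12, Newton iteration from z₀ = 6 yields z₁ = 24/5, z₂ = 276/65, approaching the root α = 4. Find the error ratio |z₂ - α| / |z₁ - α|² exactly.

z₁ - α = 24/5 - 4 = 4/5, so |z₁ - α| = 4/5.
z₂ - α = 276/65 - 4 = 16/65, so |z₂ - α| = 16/65.
|z₁ - α|² = 16/25.
Ratio = (16/65) / (16/25) = 5/13.

5/13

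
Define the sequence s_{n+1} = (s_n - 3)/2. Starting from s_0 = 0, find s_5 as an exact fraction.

s_1 = (0 - 3)/2 = -3/2.
s_2 = ((-3/2) - 3)/2 = -9/4.
s_3 = ((-9/4) - 3)/2 = -21/8.
s_4 = ((-21/8) - 3)/2 = -45/16.
s_5 = ((-45/16) - 3)/2 = -93/32.

-93/32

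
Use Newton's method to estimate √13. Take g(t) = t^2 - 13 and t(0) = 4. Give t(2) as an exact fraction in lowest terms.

1673/464

g'(t) = 2t.
g(4) = 3, g'(4) = 8, so t(1) = 4 - 3/8 = 29/8.
g(29/8) = 9/64, g'(29/8) = 29/4, so t(2) = (29/8) - (9/64)/(29/4) = 1673/464.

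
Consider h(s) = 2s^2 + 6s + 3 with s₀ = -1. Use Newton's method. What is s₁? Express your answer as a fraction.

-1/2

h'(s) = 4s + 6.
h(-1) = -1, h'(-1) = 2, so s₁ = (-1) - (-1)/2 = -1/2.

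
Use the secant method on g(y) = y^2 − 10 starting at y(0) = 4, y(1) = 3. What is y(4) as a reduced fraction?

g(4) = 6, g(3) = −1. y(2) = 3 − (−1)·(3 − 4)/((−1) − 6) = 22/7.
g(3) = −1, g(22/7) = −6/49. y(3) = (22/7) − (−6/49)·((22/7) − 3)/((−6/49) − (−1)) = 136/43.
g(22/7) = −6/49, g(136/43) = 6/1849. y(4) = (136/43) − (6/1849)·((136/43) − (22/7))/((6/1849) − (−6/49)) = 3001/949.

3001/949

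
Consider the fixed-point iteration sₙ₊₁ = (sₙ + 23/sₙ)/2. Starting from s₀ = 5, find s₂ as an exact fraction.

1151/240

s₁ = (5 + 23/5)/2 = 24/5.
s₂ = (24/5 + 23/(24/5))/2 = 1151/240.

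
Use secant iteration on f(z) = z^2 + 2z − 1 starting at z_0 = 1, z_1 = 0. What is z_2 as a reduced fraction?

1/3

f(1) = 2, f(0) = −1. z_2 = 0 − (−1)·(0 − 1)/((−1) − 2) = 1/3.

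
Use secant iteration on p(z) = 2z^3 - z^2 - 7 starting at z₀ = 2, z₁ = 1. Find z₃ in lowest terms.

806/443

p(2) = 5, p(1) = -6. z₂ = 1 - (-6)·(1 - 2)/((-6) - 5) = 17/11.
p(1) = -6, p(17/11) = -2670/1331. z₃ = (17/11) - (-2670/1331)·((17/11) - 1)/((-2670/1331) - (-6)) = 806/443.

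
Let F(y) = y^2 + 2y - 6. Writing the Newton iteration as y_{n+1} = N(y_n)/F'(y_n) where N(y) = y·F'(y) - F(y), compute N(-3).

F'(y) = 2y + 2.
N(y) = y·F'(y) - F(y) = y·(2y + 2) - (y^2 + 2y - 6) = y^2 + 6.
N(-3) = 15.

15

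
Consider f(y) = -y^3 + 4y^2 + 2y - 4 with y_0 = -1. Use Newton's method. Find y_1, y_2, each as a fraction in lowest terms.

f'(y) = -3y^2 + 8y + 2.
f(-1) = -1, f'(-1) = -9, so y_1 = (-1) - (-1)/(-9) = -10/9.
f(-10/9) = 64/729, f'(-10/9) = -286/27, so y_2 = (-10/9) - (64/729)/(-286/27) = -4258/3861.

y_1 = -10/9, y_2 = -4258/3861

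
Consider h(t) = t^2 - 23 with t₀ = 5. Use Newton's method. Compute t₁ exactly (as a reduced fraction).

h'(t) = 2t.
h(5) = 2, h'(5) = 10, so t₁ = 5 - 2/10 = 24/5.

24/5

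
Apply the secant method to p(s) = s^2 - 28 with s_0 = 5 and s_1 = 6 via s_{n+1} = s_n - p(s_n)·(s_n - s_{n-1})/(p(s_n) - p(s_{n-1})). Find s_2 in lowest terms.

58/11

p(5) = -3, p(6) = 8. s_2 = 6 - 8·(6 - 5)/(8 - (-3)) = 58/11.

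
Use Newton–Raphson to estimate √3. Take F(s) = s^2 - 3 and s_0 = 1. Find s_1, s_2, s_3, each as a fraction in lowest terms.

s_1 = 2, s_2 = 7/4, s_3 = 97/56

F'(s) = 2s.
F(1) = -2, F'(1) = 2, so s_1 = 1 - (-2)/2 = 2.
F(2) = 1, F'(2) = 4, so s_2 = 2 - 1/4 = 7/4.
F(7/4) = 1/16, F'(7/4) = 7/2, so s_3 = (7/4) - (1/16)/(7/2) = 97/56.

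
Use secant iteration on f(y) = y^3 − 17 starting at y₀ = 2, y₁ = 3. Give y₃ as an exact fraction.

f(2) = −9, f(3) = 10. y₂ = 3 − 10·(3 − 2)/(10 − (−9)) = 47/19.
f(3) = 10, f(47/19) = −12780/6859. y₃ = (47/19) − (−12780/6859)·((47/19) − 3)/((−12780/6859) − 10) = 20801/8137.

20801/8137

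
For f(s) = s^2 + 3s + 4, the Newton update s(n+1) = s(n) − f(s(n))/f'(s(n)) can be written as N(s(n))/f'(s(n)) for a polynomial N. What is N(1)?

f'(s) = 2s + 3.
N(s) = s·f'(s) − f(s) = s·(2s + 3) − (s^2 + 3s + 4) = s^2 − 4.
N(1) = −3.

−3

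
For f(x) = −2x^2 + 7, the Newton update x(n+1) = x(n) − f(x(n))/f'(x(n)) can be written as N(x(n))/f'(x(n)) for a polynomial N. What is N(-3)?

f'(x) = −4x.
N(x) = x·f'(x) − f(x) = x·(−4x) − (−2x^2 + 7) = −2x^2 − 7.
N(-3) = −25.

−25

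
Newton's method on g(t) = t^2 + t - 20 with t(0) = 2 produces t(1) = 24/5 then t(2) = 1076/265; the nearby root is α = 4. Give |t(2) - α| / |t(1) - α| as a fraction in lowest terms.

t(1) - α = 24/5 - 4 = 4/5, so |t(1) - α| = 4/5.
t(2) - α = 1076/265 - 4 = 16/265, so |t(2) - α| = 16/265.
Ratio = (16/265) / (4/5) = 4/53.

4/53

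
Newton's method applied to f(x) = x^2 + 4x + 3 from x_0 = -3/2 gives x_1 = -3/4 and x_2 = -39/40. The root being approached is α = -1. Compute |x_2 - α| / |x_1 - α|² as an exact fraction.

x_1 - α = -3/4 - (-1) = -3/4 + 1 = 1/4, so |x_1 - α| = 1/4.
x_2 - α = -39/40 - (-1) = -39/40 + 1 = 1/40, so |x_2 - α| = 1/40.
|x_1 - α|² = 1/16.
Ratio = (1/40) / (1/16) = 2/5.

2/5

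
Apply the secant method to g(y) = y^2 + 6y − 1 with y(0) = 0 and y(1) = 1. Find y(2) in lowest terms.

1/7

g(0) = −1, g(1) = 6. y(2) = 1 − 6·(1 − 0)/(6 − (−1)) = 1/7.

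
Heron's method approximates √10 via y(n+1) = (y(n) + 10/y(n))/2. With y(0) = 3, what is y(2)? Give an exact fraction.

721/228

y(1) = (3 + 10/3)/2 = 19/6.
y(2) = (19/6 + 10/(19/6))/2 = 721/228.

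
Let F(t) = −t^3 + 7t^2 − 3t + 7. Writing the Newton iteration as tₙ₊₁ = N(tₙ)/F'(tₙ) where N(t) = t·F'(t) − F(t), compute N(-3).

110

F'(t) = −3t^2 + 14t − 3.
N(t) = t·F'(t) − F(t) = t·(−3t^2 + 14t − 3) − (−t^3 + 7t^2 − 3t + 7) = −2t^3 + 7t^2 − 7.
N(-3) = 110.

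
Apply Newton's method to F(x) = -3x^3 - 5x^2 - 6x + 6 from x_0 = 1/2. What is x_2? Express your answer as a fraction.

F'(x) = -9x^2 - 10x - 6.
F(1/2) = 11/8, F'(1/2) = -53/4, so x_1 = (1/2) - (11/8)/(-53/4) = 32/53.
F(32/53) = -15730/148877, F'(32/53) = -43030/2809, so x_2 = (32/53) - (-15730/148877)/(-43030/2809) = 10471/17543.

10471/17543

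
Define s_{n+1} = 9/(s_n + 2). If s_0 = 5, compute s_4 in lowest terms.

981/425

s_1 = 9/(5 + 2) = 9/7.
s_2 = 9/(9/7 + 2) = 63/23.
s_3 = 9/(63/23 + 2) = 207/109.
s_4 = 9/(207/109 + 2) = 981/425.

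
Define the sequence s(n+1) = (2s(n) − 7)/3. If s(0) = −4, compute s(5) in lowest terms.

s(1) = (2·(−4) − 7)/3 = −5.
s(2) = (2·(−5) − 7)/3 = −17/3.
s(3) = (2·(−17/3) − 7)/3 = −55/9.
s(4) = (2·(−55/9) − 7)/3 = −173/27.
s(5) = (2·(−173/27) − 7)/3 = −535/81.

−535/81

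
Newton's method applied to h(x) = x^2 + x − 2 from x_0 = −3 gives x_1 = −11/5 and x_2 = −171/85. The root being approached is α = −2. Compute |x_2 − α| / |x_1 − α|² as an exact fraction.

5/17

x_1 − α = −11/5 − (−2) = −11/5 + 2 = −1/5, so |x_1 − α| = 1/5.
x_2 − α = −171/85 − (−2) = −171/85 + 2 = −1/85, so |x_2 − α| = 1/85.
|x_1 − α|² = 1/25.
Ratio = (1/85) / (1/25) = 5/17.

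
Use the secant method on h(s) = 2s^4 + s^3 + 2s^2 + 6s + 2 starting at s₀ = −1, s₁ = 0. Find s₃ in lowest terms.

−27/61

h(−1) = −1, h(0) = 2. s₂ = 0 − 2·(0 − (−1))/(2 − (−1)) = −2/3.
h(0) = 2, h(−2/3) = −82/81. s₃ = (−2/3) − (−82/81)·((−2/3) − 0)/((−82/81) − 2) = −27/61.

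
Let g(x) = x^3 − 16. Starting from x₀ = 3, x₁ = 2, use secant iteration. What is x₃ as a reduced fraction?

3376/1327

g(3) = 11, g(2) = −8. x₂ = 2 − (−8)·(2 − 3)/((−8) − 11) = 46/19.
g(2) = −8, g(46/19) = −12408/6859. x₃ = (46/19) − (−12408/6859)·((46/19) − 2)/((−12408/6859) − (−8)) = 3376/1327.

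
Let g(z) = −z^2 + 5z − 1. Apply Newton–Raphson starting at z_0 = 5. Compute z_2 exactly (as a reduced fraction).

g'(z) = −2z + 5.
g(5) = −1, g'(5) = −5, so z_1 = 5 − (−1)/(−5) = 24/5.
g(24/5) = −1/25, g'(24/5) = −23/5, so z_2 = (24/5) − (−1/25)/(−23/5) = 551/115.

551/115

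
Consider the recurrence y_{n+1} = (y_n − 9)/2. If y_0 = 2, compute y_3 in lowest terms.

y_1 = (2 − 9)/2 = −7/2.
y_2 = ((−7/2) − 9)/2 = −25/4.
y_3 = ((−25/4) − 9)/2 = −61/8.

−61/8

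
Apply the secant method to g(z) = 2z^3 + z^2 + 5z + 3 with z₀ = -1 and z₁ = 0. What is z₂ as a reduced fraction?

g(-1) = -3, g(0) = 3. z₂ = 0 - 3·(0 - (-1))/(3 - (-3)) = -1/2.

-1/2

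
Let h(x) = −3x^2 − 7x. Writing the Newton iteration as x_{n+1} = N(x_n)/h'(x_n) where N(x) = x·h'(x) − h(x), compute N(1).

−3

h'(x) = −6x − 7.
N(x) = x·h'(x) − h(x) = x·(−6x − 7) − (−3x^2 − 7x) = −3x^2.
N(1) = −3.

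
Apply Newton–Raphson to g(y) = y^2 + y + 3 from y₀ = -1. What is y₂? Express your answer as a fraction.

g'(y) = 2y + 1.
g(-1) = 3, g'(-1) = -1, so y₁ = (-1) - 3/(-1) = 2.
g(2) = 9, g'(2) = 5, so y₂ = 2 - 9/5 = 1/5.

1/5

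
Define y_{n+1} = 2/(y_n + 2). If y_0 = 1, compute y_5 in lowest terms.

30/41

y_1 = 2/(1 + 2) = 2/3.
y_2 = 2/(2/3 + 2) = 3/4.
y_3 = 2/(3/4 + 2) = 8/11.
y_4 = 2/(8/11 + 2) = 11/15.
y_5 = 2/(11/15 + 2) = 30/41.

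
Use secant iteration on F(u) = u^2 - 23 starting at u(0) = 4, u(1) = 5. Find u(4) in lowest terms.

F(4) = -7, F(5) = 2. u(2) = 5 - 2·(5 - 4)/(2 - (-7)) = 43/9.
F(5) = 2, F(43/9) = -14/81. u(3) = (43/9) - (-14/81)·((43/9) - 5)/((-14/81) - 2) = 211/44.
F(43/9) = -14/81, F(211/44) = -7/1936. u(4) = (211/44) - (-7/1936)·((211/44) - (43/9))/((-7/1936) - (-14/81)) = 18181/3791.

18181/3791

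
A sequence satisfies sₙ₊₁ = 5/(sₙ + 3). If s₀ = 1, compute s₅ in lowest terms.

s₁ = 5/(1 + 3) = 5/4.
s₂ = 5/(5/4 + 3) = 20/17.
s₃ = 5/(20/17 + 3) = 85/71.
s₄ = 5/(85/71 + 3) = 355/298.
s₅ = 5/(355/298 + 3) = 1490/1249.

1490/1249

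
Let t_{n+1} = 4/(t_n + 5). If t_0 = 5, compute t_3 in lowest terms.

108/155

t_1 = 4/(5 + 5) = 2/5.
t_2 = 4/(2/5 + 5) = 20/27.
t_3 = 4/(20/27 + 5) = 108/155.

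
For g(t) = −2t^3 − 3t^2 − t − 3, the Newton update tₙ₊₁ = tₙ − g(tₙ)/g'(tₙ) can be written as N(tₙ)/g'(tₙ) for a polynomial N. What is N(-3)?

84

g'(t) = −6t^2 − 6t − 1.
N(t) = t·g'(t) − g(t) = t·(−6t^2 − 6t − 1) − (−2t^3 − 3t^2 − t − 3) = −4t^3 − 3t^2 + 3.
N(-3) = 84.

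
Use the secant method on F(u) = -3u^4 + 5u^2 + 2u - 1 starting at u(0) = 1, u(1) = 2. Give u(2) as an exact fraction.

F(1) = 3, F(2) = -25. u(2) = 2 - (-25)·(2 - 1)/((-25) - 3) = 31/28.

31/28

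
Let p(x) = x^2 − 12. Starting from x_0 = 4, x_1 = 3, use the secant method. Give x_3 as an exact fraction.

p(4) = 4, p(3) = −3. x_2 = 3 − (−3)·(3 − 4)/((−3) − 4) = 24/7.
p(3) = −3, p(24/7) = −12/49. x_3 = (24/7) − (−12/49)·((24/7) − 3)/((−12/49) − (−3)) = 52/15.

52/15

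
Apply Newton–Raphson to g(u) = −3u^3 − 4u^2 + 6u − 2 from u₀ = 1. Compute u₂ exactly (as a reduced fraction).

g'(u) = −9u^2 − 8u + 6.
g(1) = −3, g'(1) = −11, so u₁ = 1 − (−3)/(−11) = 8/11.
g(8/11) = −1206/1331, g'(8/11) = −554/121, so u₂ = (8/11) − (−1206/1331)/(−554/121) = 1613/3047.

1613/3047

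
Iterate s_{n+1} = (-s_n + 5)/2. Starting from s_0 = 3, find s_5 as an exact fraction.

13/8

s_1 = (-3 + 5)/2 = 1.
s_2 = (-1 + 5)/2 = 2.
s_3 = (-2 + 5)/2 = 3/2.
s_4 = (-(3/2) + 5)/2 = 7/4.
s_5 = (-(7/4) + 5)/2 = 13/8.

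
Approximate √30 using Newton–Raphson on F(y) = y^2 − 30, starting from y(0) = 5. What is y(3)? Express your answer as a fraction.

116161/21208

F'(y) = 2y.
F(5) = −5, F'(5) = 10, so y(1) = 5 − (−5)/10 = 11/2.
F(11/2) = 1/4, F'(11/2) = 11, so y(2) = (11/2) − (1/4)/11 = 241/44.
F(241/44) = 1/1936, F'(241/44) = 241/22, so y(3) = (241/44) − (1/1936)/(241/22) = 116161/21208.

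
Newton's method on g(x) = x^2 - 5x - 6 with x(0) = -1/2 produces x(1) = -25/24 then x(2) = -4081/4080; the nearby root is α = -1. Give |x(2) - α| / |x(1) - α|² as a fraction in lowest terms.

x(1) - α = -25/24 - (-1) = -25/24 + 1 = -1/24, so |x(1) - α| = 1/24.
x(2) - α = -4081/4080 - (-1) = -4081/4080 + 1 = -1/4080, so |x(2) - α| = 1/4080.
|x(1) - α|² = 1/576.
Ratio = (1/4080) / (1/576) = 12/85.

12/85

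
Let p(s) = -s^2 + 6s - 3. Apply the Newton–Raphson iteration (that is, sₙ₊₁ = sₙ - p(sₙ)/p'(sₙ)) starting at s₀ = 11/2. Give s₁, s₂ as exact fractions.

p'(s) = -2s + 6.
p(11/2) = -1/4, p'(11/2) = -5, so s₁ = (11/2) - (-1/4)/(-5) = 109/20.
p(109/20) = -1/400, p'(109/20) = -49/10, so s₂ = (109/20) - (-1/400)/(-49/10) = 10681/1960.

s₁ = 109/20, s₂ = 10681/1960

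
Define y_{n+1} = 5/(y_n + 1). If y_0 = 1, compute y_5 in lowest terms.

y_1 = 5/(1 + 1) = 5/2.
y_2 = 5/(5/2 + 1) = 10/7.
y_3 = 5/(10/7 + 1) = 35/17.
y_4 = 5/(35/17 + 1) = 85/52.
y_5 = 5/(85/52 + 1) = 260/137.

260/137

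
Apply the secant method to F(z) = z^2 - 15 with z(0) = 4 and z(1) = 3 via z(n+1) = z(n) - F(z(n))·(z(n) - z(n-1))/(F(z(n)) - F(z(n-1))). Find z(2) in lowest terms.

F(4) = 1, F(3) = -6. z(2) = 3 - (-6)·(3 - 4)/((-6) - 1) = 27/7.

27/7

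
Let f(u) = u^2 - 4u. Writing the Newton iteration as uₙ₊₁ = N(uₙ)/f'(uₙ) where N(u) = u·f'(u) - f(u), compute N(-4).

f'(u) = 2u - 4.
N(u) = u·f'(u) - f(u) = u·(2u - 4) - (u^2 - 4u) = u^2.
N(-4) = 16.

16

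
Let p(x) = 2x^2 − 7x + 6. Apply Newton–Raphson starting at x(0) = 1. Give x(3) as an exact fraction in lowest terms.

p'(x) = 4x − 7.
p(1) = 1, p'(1) = −3, so x(1) = 1 − 1/(−3) = 4/3.
p(4/3) = 2/9, p'(4/3) = −5/3, so x(2) = (4/3) − (2/9)/(−5/3) = 22/15.
p(22/15) = 8/225, p'(22/15) = −17/15, so x(3) = (22/15) − (8/225)/(−17/15) = 382/255.

382/255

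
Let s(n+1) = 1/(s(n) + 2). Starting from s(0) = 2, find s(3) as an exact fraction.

9/22

s(1) = 1/(2 + 2) = 1/4.
s(2) = 1/(1/4 + 2) = 4/9.
s(3) = 1/(4/9 + 2) = 9/22.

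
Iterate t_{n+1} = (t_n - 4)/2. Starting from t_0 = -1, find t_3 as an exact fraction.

t_1 = ((-1) - 4)/2 = -5/2.
t_2 = ((-5/2) - 4)/2 = -13/4.
t_3 = ((-13/4) - 4)/2 = -29/8.

-29/8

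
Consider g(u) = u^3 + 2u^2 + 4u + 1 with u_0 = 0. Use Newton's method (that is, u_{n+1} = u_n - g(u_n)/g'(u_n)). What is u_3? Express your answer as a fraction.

-469211/1647657

g'(u) = 3u^2 + 4u + 4.
g(0) = 1, g'(0) = 4, so u_1 = 0 - 1/4 = -1/4.
g(-1/4) = 7/64, g'(-1/4) = 51/16, so u_2 = (-1/4) - (7/64)/(51/16) = -29/102.
g(-29/102) = 1519/1061208, g'(-29/102) = 10769/3468, so u_3 = (-29/102) - (1519/1061208)/(10769/3468) = -469211/1647657.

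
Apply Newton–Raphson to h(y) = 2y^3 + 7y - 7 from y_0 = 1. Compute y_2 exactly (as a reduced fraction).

h'(y) = 6y^2 + 7.
h(1) = 2, h'(1) = 13, so y_1 = 1 - 2/13 = 11/13.
h(11/13) = 296/2197, h'(11/13) = 1909/169, so y_2 = (11/13) - (296/2197)/(1909/169) = 20703/24817.

20703/24817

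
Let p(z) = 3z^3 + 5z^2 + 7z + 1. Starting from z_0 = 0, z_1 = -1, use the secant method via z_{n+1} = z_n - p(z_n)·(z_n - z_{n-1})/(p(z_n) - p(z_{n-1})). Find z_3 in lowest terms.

-9/59

p(0) = 1, p(-1) = -4. z_2 = (-1) - (-4)·((-1) - 0)/((-4) - 1) = -1/5.
p(-1) = -4, p(-1/5) = -28/125. z_3 = (-1/5) - (-28/125)·((-1/5) - (-1))/((-28/125) - (-4)) = -9/59.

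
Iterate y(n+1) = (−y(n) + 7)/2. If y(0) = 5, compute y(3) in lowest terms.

2

y(1) = (−5 + 7)/2 = 1.
y(2) = (−1 + 7)/2 = 3.
y(3) = (−3 + 7)/2 = 2.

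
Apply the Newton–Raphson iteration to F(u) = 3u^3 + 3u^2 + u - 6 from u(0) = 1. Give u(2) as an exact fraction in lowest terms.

27813/29768

F'(u) = 9u^2 + 6u + 1.
F(1) = 1, F'(1) = 16, so u(1) = 1 - 1/16 = 15/16.
F(15/16) = 189/4096, F'(15/16) = 3721/256, so u(2) = (15/16) - (189/4096)/(3721/256) = 27813/29768.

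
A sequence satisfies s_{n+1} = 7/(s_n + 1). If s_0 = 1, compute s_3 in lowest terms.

63/23

s_1 = 7/(1 + 1) = 7/2.
s_2 = 7/(7/2 + 1) = 14/9.
s_3 = 7/(14/9 + 1) = 63/23.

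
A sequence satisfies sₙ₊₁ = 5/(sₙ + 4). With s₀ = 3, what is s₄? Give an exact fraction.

s₁ = 5/(3 + 4) = 5/7.
s₂ = 5/(5/7 + 4) = 35/33.
s₃ = 5/(35/33 + 4) = 165/167.
s₄ = 5/(165/167 + 4) = 835/833.

835/833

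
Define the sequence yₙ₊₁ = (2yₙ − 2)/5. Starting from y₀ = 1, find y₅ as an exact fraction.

−406/625

y₁ = (2·1 − 2)/5 = 0.
y₂ = (2·0 − 2)/5 = −2/5.
y₃ = (2·(−2/5) − 2)/5 = −14/25.
y₄ = (2·(−14/25) − 2)/5 = −78/125.
y₅ = (2·(−78/125) − 2)/5 = −406/625.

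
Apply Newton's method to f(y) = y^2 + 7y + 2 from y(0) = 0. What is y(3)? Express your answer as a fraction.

f'(y) = 2y + 7.
f(0) = 2, f'(0) = 7, so y(1) = 0 - 2/7 = -2/7.
f(-2/7) = 4/49, f'(-2/7) = 45/7, so y(2) = (-2/7) - (4/49)/(45/7) = -94/315.
f(-94/315) = 16/99225, f'(-94/315) = 2017/315, so y(3) = (-94/315) - (16/99225)/(2017/315) = -189614/635355.

-189614/635355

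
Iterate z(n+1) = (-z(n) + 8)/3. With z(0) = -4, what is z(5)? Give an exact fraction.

z(1) = (-(-4) + 8)/3 = 4.
z(2) = (-4 + 8)/3 = 4/3.
z(3) = (-(4/3) + 8)/3 = 20/9.
z(4) = (-(20/9) + 8)/3 = 52/27.
z(5) = (-(52/27) + 8)/3 = 164/81.

164/81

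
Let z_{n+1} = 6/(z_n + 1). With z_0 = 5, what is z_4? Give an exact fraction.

z_1 = 6/(5 + 1) = 1.
z_2 = 6/(1 + 1) = 3.
z_3 = 6/(3 + 1) = 3/2.
z_4 = 6/(3/2 + 1) = 12/5.

12/5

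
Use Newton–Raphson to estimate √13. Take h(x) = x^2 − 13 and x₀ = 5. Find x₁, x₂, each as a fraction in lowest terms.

h'(x) = 2x.
h(5) = 12, h'(5) = 10, so x₁ = 5 − 12/10 = 19/5.
h(19/5) = 36/25, h'(19/5) = 38/5, so x₂ = (19/5) − (36/25)/(38/5) = 343/95.

x₁ = 19/5, x₂ = 343/95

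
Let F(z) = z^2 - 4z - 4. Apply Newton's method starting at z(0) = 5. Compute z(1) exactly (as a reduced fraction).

29/6

F'(z) = 2z - 4.
F(5) = 1, F'(5) = 6, so z(1) = 5 - 1/6 = 29/6.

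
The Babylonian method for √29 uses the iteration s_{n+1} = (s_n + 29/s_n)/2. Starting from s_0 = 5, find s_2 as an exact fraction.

s_1 = (5 + 29/5)/2 = 27/5.
s_2 = (27/5 + 29/(27/5))/2 = 727/135.

727/135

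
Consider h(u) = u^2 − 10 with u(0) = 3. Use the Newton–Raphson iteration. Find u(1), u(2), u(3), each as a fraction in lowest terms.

u(1) = 19/6, u(2) = 721/228, u(3) = 1039681/328776

h'(u) = 2u.
h(3) = −1, h'(3) = 6, so u(1) = 3 − (−1)/6 = 19/6.
h(19/6) = 1/36, h'(19/6) = 19/3, so u(2) = (19/6) − (1/36)/(19/3) = 721/228.
h(721/228) = 1/51984, h'(721/228) = 721/114, so u(3) = (721/228) − (1/51984)/(721/114) = 1039681/328776.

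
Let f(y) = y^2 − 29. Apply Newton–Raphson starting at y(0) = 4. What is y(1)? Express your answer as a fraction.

f'(y) = 2y.
f(4) = −13, f'(4) = 8, so y(1) = 4 − (−13)/8 = 45/8.

45/8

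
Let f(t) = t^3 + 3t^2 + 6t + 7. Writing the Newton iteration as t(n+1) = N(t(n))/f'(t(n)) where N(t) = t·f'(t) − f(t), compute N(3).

f'(t) = 3t^2 + 6t + 6.
N(t) = t·f'(t) − f(t) = t·(3t^2 + 6t + 6) − (t^3 + 3t^2 + 6t + 7) = 2t^3 + 3t^2 − 7.
N(3) = 74.

74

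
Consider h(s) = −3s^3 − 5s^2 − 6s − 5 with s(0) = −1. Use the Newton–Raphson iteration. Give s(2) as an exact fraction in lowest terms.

h'(s) = −9s^2 − 10s − 6.
h(−1) = −1, h'(−1) = −5, so s(1) = (−1) − (−1)/(−5) = −6/5.
h(−6/5) = 23/125, h'(−6/5) = −174/25, so s(2) = (−6/5) − (23/125)/(−174/25) = −1021/870.

−1021/870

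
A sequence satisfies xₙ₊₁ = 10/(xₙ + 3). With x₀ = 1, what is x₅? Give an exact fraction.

2690/1337

x₁ = 10/(1 + 3) = 5/2.
x₂ = 10/(5/2 + 3) = 20/11.
x₃ = 10/(20/11 + 3) = 110/53.
x₄ = 10/(110/53 + 3) = 530/269.
x₅ = 10/(530/269 + 3) = 2690/1337.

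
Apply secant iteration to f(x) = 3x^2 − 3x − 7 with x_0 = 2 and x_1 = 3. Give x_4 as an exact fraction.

f(2) = −1, f(3) = 11. x_2 = 3 − 11·(3 − 2)/(11 − (−1)) = 25/12.
f(3) = 11, f(25/12) = −11/48. x_3 = (25/12) − (−11/48)·((25/12) − 3)/((−11/48) − 11) = 103/49.
f(25/12) = −11/48, f(103/49) = −121/2401. x_4 = (103/49) − (−121/2401)·((103/49) − (25/12))/((−121/2401) − (−11/48)) = 3947/1873.

3947/1873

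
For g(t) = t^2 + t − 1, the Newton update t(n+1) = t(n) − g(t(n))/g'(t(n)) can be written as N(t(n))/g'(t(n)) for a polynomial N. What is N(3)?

10

g'(t) = 2t + 1.
N(t) = t·g'(t) − g(t) = t·(2t + 1) − (t^2 + t − 1) = t^2 + 1.
N(3) = 10.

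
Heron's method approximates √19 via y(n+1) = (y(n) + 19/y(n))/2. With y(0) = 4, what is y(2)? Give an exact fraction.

2441/560

y(1) = (4 + 19/4)/2 = 35/8.
y(2) = (35/8 + 19/(35/8))/2 = 2441/560.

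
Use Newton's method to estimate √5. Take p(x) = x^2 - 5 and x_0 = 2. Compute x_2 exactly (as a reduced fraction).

161/72

p'(x) = 2x.
p(2) = -1, p'(2) = 4, so x_1 = 2 - (-1)/4 = 9/4.
p(9/4) = 1/16, p'(9/4) = 9/2, so x_2 = (9/4) - (1/16)/(9/2) = 161/72.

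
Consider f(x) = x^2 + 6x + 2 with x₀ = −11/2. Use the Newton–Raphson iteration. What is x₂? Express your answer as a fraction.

−11969/2120

f'(x) = 2x + 6.
f(−11/2) = −3/4, f'(−11/2) = −5, so x₁ = (−11/2) − (−3/4)/(−5) = −113/20.
f(−113/20) = 9/400, f'(−113/20) = −53/10, so x₂ = (−113/20) − (9/400)/(−53/10) = −11969/2120.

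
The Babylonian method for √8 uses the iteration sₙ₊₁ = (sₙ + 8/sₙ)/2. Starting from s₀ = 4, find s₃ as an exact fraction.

s₁ = (4 + 8/4)/2 = 3.
s₂ = (3 + 8/3)/2 = 17/6.
s₃ = (17/6 + 8/(17/6))/2 = 577/204.

577/204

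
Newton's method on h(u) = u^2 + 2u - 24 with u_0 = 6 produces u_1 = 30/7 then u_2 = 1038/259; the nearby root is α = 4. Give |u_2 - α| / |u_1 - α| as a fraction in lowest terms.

1/37

u_1 - α = 30/7 - 4 = 2/7, so |u_1 - α| = 2/7.
u_2 - α = 1038/259 - 4 = 2/259, so |u_2 - α| = 2/259.
Ratio = (2/259) / (2/7) = 1/37.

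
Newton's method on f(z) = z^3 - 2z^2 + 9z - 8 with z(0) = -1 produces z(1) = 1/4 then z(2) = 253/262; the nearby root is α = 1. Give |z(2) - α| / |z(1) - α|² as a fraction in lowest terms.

8/131

z(1) - α = 1/4 - 1 = -3/4, so |z(1) - α| = 3/4.
z(2) - α = 253/262 - 1 = -9/262, so |z(2) - α| = 9/262.
|z(1) - α|² = 9/16.
Ratio = (9/262) / (9/16) = 8/131.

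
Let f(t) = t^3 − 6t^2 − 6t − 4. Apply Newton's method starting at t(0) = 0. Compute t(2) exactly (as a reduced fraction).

2/9

f'(t) = 3t^2 − 12t − 6.
f(0) = −4, f'(0) = −6, so t(1) = 0 − (−4)/(−6) = −2/3.
f(−2/3) = −80/27, f'(−2/3) = 10/3, so t(2) = (−2/3) − (−80/27)/(10/3) = 2/9.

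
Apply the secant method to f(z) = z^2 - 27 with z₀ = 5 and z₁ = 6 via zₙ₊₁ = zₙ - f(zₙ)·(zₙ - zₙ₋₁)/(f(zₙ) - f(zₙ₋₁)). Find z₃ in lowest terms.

f(5) = -2, f(6) = 9. z₂ = 6 - 9·(6 - 5)/(9 - (-2)) = 57/11.
f(6) = 9, f(57/11) = -18/121. z₃ = (57/11) - (-18/121)·((57/11) - 6)/((-18/121) - 9) = 213/41.

213/41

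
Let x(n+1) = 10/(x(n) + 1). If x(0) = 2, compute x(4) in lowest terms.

430/173

x(1) = 10/(2 + 1) = 10/3.
x(2) = 10/(10/3 + 1) = 30/13.
x(3) = 10/(30/13 + 1) = 130/43.
x(4) = 10/(130/43 + 1) = 430/173.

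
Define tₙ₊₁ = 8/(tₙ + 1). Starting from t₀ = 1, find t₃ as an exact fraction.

40/13

t₁ = 8/(1 + 1) = 4.
t₂ = 8/(4 + 1) = 8/5.
t₃ = 8/(8/5 + 1) = 40/13.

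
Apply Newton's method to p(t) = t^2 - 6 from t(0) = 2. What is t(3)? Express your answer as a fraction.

p'(t) = 2t.
p(2) = -2, p'(2) = 4, so t(1) = 2 - (-2)/4 = 5/2.
p(5/2) = 1/4, p'(5/2) = 5, so t(2) = (5/2) - (1/4)/5 = 49/20.
p(49/20) = 1/400, p'(49/20) = 49/10, so t(3) = (49/20) - (1/400)/(49/10) = 4801/1960.

4801/1960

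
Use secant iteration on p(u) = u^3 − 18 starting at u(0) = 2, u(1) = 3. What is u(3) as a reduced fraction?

2402/921

p(2) = −10, p(3) = 9. u(2) = 3 − 9·(3 − 2)/(9 − (−10)) = 48/19.
p(3) = 9, p(48/19) = −12870/6859. u(3) = (48/19) − (−12870/6859)·((48/19) − 3)/((−12870/6859) − 9) = 2402/921.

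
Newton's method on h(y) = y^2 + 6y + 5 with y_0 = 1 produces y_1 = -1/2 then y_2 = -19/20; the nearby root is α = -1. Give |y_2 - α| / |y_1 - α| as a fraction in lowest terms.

y_1 - α = -1/2 - (-1) = -1/2 + 1 = 1/2, so |y_1 - α| = 1/2.
y_2 - α = -19/20 - (-1) = -19/20 + 1 = 1/20, so |y_2 - α| = 1/20.
Ratio = (1/20) / (1/2) = 1/10.

1/10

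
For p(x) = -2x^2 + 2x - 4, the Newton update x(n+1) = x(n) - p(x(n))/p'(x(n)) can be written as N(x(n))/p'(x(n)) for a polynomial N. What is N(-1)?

2

p'(x) = -4x + 2.
N(x) = x·p'(x) - p(x) = x·(-4x + 2) - (-2x^2 + 2x - 4) = -2x^2 + 4.
N(-1) = 2.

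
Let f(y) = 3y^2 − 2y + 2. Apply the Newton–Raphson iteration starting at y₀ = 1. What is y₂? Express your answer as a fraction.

29/8

f'(y) = 6y − 2.
f(1) = 3, f'(1) = 4, so y₁ = 1 − 3/4 = 1/4.
f(1/4) = 27/16, f'(1/4) = −1/2, so y₂ = (1/4) − (27/16)/(−1/2) = 29/8.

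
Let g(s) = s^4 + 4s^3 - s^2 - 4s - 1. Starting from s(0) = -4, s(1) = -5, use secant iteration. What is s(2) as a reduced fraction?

g(-4) = -1, g(-5) = 119. s(2) = (-5) - 119·((-5) - (-4))/(119 - (-1)) = -481/120.

-481/120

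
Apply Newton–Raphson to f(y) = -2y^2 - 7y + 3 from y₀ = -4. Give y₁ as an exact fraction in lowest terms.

-35/9

f'(y) = -4y - 7.
f(-4) = -1, f'(-4) = 9, so y₁ = (-4) - (-1)/9 = -35/9.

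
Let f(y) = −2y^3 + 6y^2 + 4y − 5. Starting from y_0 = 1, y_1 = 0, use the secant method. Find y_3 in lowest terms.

f(1) = 3, f(0) = −5. y_2 = 0 − (−5)·(0 − 1)/((−5) − 3) = 5/8.
f(0) = −5, f(5/8) = −165/256. y_3 = (5/8) − (−165/256)·((5/8) − 0)/((−165/256) − (−5)) = 160/223.

160/223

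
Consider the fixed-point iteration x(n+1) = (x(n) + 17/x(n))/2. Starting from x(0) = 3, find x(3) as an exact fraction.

25889/6279

x(1) = (3 + 17/3)/2 = 13/3.
x(2) = (13/3 + 17/(13/3))/2 = 161/39.
x(3) = (161/39 + 17/(161/39))/2 = 25889/6279.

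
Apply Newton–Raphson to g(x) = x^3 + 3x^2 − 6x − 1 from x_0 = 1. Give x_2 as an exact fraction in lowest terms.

29/18

g'(x) = 3x^2 + 6x − 6.
g(1) = −3, g'(1) = 3, so x_1 = 1 − (−3)/3 = 2.
g(2) = 7, g'(2) = 18, so x_2 = 2 − 7/18 = 29/18.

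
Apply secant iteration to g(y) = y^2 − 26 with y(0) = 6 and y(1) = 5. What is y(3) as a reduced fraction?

566/111

g(6) = 10, g(5) = −1. y(2) = 5 − (−1)·(5 − 6)/((−1) − 10) = 56/11.
g(5) = −1, g(56/11) = −10/121. y(3) = (56/11) − (−10/121)·((56/11) − 5)/((−10/121) − (−1)) = 566/111.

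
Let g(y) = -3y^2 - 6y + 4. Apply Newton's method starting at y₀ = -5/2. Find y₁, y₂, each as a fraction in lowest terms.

y₁ = -91/36, y₂ = -10009/3960

g'(y) = -6y - 6.
g(-5/2) = 1/4, g'(-5/2) = 9, so y₁ = (-5/2) - (1/4)/9 = -91/36.
g(-91/36) = -1/432, g'(-91/36) = 55/6, so y₂ = (-91/36) - (-1/432)/(55/6) = -10009/3960.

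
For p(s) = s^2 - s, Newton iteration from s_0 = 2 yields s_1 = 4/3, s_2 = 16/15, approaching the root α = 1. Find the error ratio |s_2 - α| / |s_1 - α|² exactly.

3/5

s_1 - α = 4/3 - 1 = 1/3, so |s_1 - α| = 1/3.
s_2 - α = 16/15 - 1 = 1/15, so |s_2 - α| = 1/15.
|s_1 - α|² = 1/9.
Ratio = (1/15) / (1/9) = 3/5.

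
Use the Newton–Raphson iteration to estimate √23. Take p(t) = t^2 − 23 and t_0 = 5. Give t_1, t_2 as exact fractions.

p'(t) = 2t.
p(5) = 2, p'(5) = 10, so t_1 = 5 − 2/10 = 24/5.
p(24/5) = 1/25, p'(24/5) = 48/5, so t_2 = (24/5) − (1/25)/(48/5) = 1151/240.

t_1 = 24/5, t_2 = 1151/240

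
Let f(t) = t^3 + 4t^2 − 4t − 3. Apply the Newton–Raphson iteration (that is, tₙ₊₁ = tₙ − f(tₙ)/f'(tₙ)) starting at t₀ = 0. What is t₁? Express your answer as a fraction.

f'(t) = 3t^2 + 8t − 4.
f(0) = −3, f'(0) = −4, so t₁ = 0 − (−3)/(−4) = −3/4.

−3/4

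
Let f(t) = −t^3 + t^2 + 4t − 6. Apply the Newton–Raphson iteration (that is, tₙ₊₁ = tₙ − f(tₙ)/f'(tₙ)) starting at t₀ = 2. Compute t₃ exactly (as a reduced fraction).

195/46

f'(t) = −3t^2 + 2t + 4.
f(2) = −2, f'(2) = −4, so t₁ = 2 − (−2)/(−4) = 3/2.
f(3/2) = −9/8, f'(3/2) = 1/4, so t₂ = (3/2) − (−9/8)/(1/4) = 6.
f(6) = −162, f'(6) = −92, so t₃ = 6 − (−162)/(−92) = 195/46.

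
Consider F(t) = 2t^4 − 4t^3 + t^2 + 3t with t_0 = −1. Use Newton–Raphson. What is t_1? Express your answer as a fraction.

F'(t) = 8t^3 − 12t^2 + 2t + 3.
F(−1) = 4, F'(−1) = −19, so t_1 = (−1) − 4/(−19) = −15/19.

−15/19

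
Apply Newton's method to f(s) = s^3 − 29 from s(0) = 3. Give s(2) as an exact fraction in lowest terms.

1714381/558009

f'(s) = 3s^2.
f(3) = −2, f'(3) = 27, so s(1) = 3 − (−2)/27 = 83/27.
f(83/27) = 980/19683, f'(83/27) = 6889/243, so s(2) = (83/27) − (980/19683)/(6889/243) = 1714381/558009.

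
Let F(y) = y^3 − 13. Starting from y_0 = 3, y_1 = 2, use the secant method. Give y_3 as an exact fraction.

F(3) = 14, F(2) = −5. y_2 = 2 − (−5)·(2 − 3)/((−5) − 14) = 43/19.
F(2) = −5, F(43/19) = −9660/6859. y_3 = (43/19) − (−9660/6859)·((43/19) − 2)/((−9660/6859) − (−5)) = 11659/4927.

11659/4927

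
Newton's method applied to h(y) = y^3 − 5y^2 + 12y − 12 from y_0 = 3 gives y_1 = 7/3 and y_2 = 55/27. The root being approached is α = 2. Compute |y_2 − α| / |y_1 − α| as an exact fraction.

1/9

y_1 − α = 7/3 − 2 = 1/3, so |y_1 − α| = 1/3.
y_2 − α = 55/27 − 2 = 1/27, so |y_2 − α| = 1/27.
Ratio = (1/27) / (1/3) = 1/9.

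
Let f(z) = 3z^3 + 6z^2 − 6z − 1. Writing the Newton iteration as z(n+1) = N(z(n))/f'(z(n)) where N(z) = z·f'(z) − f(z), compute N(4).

481

f'(z) = 9z^2 + 12z − 6.
N(z) = z·f'(z) − f(z) = z·(9z^2 + 12z − 6) − (3z^3 + 6z^2 − 6z − 1) = 6z^3 + 6z^2 + 1.
N(4) = 481.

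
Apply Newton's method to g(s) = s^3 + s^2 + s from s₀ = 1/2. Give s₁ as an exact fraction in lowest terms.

g'(s) = 3s^2 + 2s + 1.
g(1/2) = 7/8, g'(1/2) = 11/4, so s₁ = (1/2) − (7/8)/(11/4) = 2/11.

2/11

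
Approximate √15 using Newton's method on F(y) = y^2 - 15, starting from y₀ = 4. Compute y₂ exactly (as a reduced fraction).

1921/496

F'(y) = 2y.
F(4) = 1, F'(4) = 8, so y₁ = 4 - 1/8 = 31/8.
F(31/8) = 1/64, F'(31/8) = 31/4, so y₂ = (31/8) - (1/64)/(31/4) = 1921/496.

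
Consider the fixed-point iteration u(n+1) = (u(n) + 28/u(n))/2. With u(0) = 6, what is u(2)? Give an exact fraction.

u(1) = (6 + 28/6)/2 = 16/3.
u(2) = (16/3 + 28/(16/3))/2 = 127/24.

127/24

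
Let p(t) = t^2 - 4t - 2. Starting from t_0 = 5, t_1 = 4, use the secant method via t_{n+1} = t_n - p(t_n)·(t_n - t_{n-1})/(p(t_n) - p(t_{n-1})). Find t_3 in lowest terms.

p(5) = 3, p(4) = -2. t_2 = 4 - (-2)·(4 - 5)/((-2) - 3) = 22/5.
p(4) = -2, p(22/5) = -6/25. t_3 = (22/5) - (-6/25)·((22/5) - 4)/((-6/25) - (-2)) = 49/11.

49/11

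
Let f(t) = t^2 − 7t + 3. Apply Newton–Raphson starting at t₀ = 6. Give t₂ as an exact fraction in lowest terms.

1014/155

f'(t) = 2t − 7.
f(6) = −3, f'(6) = 5, so t₁ = 6 − (−3)/5 = 33/5.
f(33/5) = 9/25, f'(33/5) = 31/5, so t₂ = (33/5) − (9/25)/(31/5) = 1014/155.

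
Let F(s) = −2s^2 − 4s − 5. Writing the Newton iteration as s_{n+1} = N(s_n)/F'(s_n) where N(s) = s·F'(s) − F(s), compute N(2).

−3

F'(s) = −4s − 4.
N(s) = s·F'(s) − F(s) = s·(−4s − 4) − (−2s^2 − 4s − 5) = −2s^2 + 5.
N(2) = −3.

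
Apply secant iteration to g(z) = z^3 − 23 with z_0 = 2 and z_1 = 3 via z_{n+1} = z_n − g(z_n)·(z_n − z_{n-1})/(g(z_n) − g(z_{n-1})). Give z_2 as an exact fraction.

53/19

g(2) = −15, g(3) = 4. z_2 = 3 − 4·(3 − 2)/(4 − (−15)) = 53/19.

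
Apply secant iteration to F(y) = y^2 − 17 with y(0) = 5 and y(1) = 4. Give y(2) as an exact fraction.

F(5) = 8, F(4) = −1. y(2) = 4 − (−1)·(4 − 5)/((−1) − 8) = 37/9.

37/9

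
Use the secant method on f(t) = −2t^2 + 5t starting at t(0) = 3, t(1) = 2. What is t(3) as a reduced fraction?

f(3) = −3, f(2) = 2. t(2) = 2 − 2·(2 − 3)/(2 − (−3)) = 12/5.
f(2) = 2, f(12/5) = 12/25. t(3) = (12/5) − (12/25)·((12/5) − 2)/((12/25) − 2) = 48/19.

48/19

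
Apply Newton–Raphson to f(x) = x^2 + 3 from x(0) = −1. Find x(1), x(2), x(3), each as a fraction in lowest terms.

f'(x) = 2x.
f(−1) = 4, f'(−1) = −2, so x(1) = (−1) − 4/(−2) = 1.
f(1) = 4, f'(1) = 2, so x(2) = 1 − 4/2 = −1.
f(−1) = 4, f'(−1) = −2, so x(3) = (−1) − 4/(−2) = 1.

x(1) = 1, x(2) = −1, x(3) = 1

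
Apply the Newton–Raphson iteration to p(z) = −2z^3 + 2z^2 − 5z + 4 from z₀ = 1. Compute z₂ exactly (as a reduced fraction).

1732/2051

p'(z) = −6z^2 + 4z − 5.
p(1) = −1, p'(1) = −7, so z₁ = 1 − (−1)/(−7) = 6/7.
p(6/7) = −26/343, p'(6/7) = −293/49, so z₂ = (6/7) − (−26/343)/(−293/49) = 1732/2051.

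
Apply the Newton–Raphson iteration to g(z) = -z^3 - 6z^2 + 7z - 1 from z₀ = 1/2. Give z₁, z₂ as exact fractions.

z₁ = -3, z₂ = 1/16

g'(z) = -3z^2 - 12z + 7.
g(1/2) = 7/8, g'(1/2) = 1/4, so z₁ = (1/2) - (7/8)/(1/4) = -3.
g(-3) = -49, g'(-3) = 16, so z₂ = (-3) - (-49)/16 = 1/16.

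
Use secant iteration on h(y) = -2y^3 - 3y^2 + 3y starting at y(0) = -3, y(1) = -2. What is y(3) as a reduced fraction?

h(-3) = 18, h(-2) = -2. y(2) = (-2) - (-2)·((-2) - (-3))/((-2) - 18) = -21/10.
h(-2) = -2, h(-21/10) = -126/125. y(3) = (-21/10) - (-126/125)·((-21/10) - (-2))/((-126/125) - (-2)) = -273/124.

-273/124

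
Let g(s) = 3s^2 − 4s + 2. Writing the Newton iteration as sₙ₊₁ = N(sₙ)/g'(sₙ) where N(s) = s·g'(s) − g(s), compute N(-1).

g'(s) = 6s − 4.
N(s) = s·g'(s) − g(s) = s·(6s − 4) − (3s^2 − 4s + 2) = 3s^2 − 2.
N(-1) = 1.

1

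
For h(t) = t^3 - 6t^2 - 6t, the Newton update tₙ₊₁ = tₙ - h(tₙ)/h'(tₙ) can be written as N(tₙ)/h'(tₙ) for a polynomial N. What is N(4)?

h'(t) = 3t^2 - 12t - 6.
N(t) = t·h'(t) - h(t) = t·(3t^2 - 12t - 6) - (t^3 - 6t^2 - 6t) = 2t^3 - 6t^2.
N(4) = 32.

32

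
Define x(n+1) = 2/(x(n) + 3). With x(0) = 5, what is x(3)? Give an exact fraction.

26/47

x(1) = 2/(5 + 3) = 1/4.
x(2) = 2/(1/4 + 3) = 8/13.
x(3) = 2/(8/13 + 3) = 26/47.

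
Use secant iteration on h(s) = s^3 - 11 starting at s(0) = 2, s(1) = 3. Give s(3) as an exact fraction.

16025/7267

h(2) = -3, h(3) = 16. s(2) = 3 - 16·(3 - 2)/(16 - (-3)) = 41/19.
h(3) = 16, h(41/19) = -6528/6859. s(3) = (41/19) - (-6528/6859)·((41/19) - 3)/((-6528/6859) - 16) = 16025/7267.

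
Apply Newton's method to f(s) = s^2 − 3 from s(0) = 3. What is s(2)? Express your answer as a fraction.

f'(s) = 2s.
f(3) = 6, f'(3) = 6, so s(1) = 3 − 6/6 = 2.
f(2) = 1, f'(2) = 4, so s(2) = 2 − 1/4 = 7/4.

7/4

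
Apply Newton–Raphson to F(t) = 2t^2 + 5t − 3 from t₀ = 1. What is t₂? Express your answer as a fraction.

F'(t) = 4t + 5.
F(1) = 4, F'(1) = 9, so t₁ = 1 − 4/9 = 5/9.
F(5/9) = 32/81, F'(5/9) = 65/9, so t₂ = (5/9) − (32/81)/(65/9) = 293/585.

293/585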